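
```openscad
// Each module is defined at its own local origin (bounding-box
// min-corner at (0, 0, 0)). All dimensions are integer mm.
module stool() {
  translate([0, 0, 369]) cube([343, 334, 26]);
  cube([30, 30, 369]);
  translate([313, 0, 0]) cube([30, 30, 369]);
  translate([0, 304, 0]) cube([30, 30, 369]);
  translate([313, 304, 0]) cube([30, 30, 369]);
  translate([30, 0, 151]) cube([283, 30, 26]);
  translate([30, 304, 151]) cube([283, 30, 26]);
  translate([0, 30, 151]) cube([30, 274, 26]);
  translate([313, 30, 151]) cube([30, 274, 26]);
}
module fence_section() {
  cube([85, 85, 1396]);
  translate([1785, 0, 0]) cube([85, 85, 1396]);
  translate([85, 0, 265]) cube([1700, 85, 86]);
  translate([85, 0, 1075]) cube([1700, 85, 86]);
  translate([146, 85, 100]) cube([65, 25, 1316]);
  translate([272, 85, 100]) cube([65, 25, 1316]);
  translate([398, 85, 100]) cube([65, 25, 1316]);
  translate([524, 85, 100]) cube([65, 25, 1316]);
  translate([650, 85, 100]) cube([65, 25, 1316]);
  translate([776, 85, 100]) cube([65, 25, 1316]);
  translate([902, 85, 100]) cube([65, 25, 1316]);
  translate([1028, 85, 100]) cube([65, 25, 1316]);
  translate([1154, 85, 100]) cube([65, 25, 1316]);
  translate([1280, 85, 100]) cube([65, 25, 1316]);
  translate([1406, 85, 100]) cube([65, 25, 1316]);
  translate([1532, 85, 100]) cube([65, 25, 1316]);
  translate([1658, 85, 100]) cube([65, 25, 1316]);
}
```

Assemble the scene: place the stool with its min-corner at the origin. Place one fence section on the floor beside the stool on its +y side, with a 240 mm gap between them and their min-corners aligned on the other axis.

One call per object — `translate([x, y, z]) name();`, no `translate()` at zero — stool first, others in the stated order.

stool();
translate([0, 574, 0]) fence_section();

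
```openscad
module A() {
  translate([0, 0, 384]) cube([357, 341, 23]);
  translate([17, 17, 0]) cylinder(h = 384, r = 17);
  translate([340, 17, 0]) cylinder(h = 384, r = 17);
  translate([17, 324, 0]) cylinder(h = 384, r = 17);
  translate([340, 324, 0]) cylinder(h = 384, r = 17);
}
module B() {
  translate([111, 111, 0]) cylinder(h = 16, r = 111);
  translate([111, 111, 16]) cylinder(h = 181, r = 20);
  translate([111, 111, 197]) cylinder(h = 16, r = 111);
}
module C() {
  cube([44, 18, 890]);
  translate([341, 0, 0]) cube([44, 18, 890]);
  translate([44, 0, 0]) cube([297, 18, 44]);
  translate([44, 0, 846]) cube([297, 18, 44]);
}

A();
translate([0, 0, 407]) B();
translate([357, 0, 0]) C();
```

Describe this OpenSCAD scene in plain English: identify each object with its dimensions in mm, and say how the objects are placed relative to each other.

A is a four-legged stool. The seat is 357×341 mm, 23 mm thick, top at z = 407 mm. It stands on four round legs, each 34 mm in diameter, from z = 0 to the seat underside, each leg's axis is inset half a diameter from the nearest pair of seat edges (so the leg's bounding box is flush with the corner).

B is a spool: two coaxial disc flanges of radius 111 mm and thickness 16 mm, joined by a core cylinder of radius 20 mm and height 181 mm. The lower flange rests on z = 0 and the three cylinders share a vertical axis.

C is a rectangular picture frame lying in the x–z plane (depth along y). The opening is 297 mm wide (x) by 802 mm tall (z), surrounded by a border 44 mm wide on all four sides. The frame is 18 mm deep and is made of two full-height vertical stiles with two horizontal rails fitted between them.

The spool is on top of the stool. The picture frame is against the stool's +x side, with their −y faces flush.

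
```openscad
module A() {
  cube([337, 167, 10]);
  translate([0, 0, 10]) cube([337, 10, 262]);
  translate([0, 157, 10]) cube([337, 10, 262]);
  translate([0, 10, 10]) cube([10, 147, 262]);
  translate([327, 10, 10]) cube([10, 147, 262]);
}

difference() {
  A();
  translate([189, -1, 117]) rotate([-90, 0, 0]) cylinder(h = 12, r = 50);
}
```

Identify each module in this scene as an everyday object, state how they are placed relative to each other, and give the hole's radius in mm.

A is an open box. The open box has a circular hole through its front wall. The hole's radius is 50 mm.

The subtracted cylinder has r = 50 mm.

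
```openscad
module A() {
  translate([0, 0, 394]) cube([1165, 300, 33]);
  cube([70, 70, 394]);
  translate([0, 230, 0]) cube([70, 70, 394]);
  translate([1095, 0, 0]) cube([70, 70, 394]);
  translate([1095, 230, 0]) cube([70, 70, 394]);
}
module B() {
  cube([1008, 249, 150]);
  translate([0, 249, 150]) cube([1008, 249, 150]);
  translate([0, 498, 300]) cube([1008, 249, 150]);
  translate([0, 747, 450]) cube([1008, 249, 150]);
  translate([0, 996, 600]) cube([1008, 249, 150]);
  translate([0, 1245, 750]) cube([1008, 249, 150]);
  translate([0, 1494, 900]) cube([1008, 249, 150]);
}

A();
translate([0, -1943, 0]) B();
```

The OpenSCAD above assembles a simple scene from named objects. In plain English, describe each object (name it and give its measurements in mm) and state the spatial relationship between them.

A is a long wooden bench with a 1165 mm (x) × 300 mm (y) seat, 33 mm thick, its top surface 427 mm above the floor. Four 70 mm square legs at the seat corners, flush with the edges, run from z = 0 to the seat underside.

B is a run of 7 identical solid stair steps. Each tread is 1008×249 mm and each step block is 150 mm high. Step 1 rests on the floor; step k is offset from step 1 by (k−1)×249 mm in y and (k−1)×150 mm in z.

The staircase is on the floor beside the bench on its −y side.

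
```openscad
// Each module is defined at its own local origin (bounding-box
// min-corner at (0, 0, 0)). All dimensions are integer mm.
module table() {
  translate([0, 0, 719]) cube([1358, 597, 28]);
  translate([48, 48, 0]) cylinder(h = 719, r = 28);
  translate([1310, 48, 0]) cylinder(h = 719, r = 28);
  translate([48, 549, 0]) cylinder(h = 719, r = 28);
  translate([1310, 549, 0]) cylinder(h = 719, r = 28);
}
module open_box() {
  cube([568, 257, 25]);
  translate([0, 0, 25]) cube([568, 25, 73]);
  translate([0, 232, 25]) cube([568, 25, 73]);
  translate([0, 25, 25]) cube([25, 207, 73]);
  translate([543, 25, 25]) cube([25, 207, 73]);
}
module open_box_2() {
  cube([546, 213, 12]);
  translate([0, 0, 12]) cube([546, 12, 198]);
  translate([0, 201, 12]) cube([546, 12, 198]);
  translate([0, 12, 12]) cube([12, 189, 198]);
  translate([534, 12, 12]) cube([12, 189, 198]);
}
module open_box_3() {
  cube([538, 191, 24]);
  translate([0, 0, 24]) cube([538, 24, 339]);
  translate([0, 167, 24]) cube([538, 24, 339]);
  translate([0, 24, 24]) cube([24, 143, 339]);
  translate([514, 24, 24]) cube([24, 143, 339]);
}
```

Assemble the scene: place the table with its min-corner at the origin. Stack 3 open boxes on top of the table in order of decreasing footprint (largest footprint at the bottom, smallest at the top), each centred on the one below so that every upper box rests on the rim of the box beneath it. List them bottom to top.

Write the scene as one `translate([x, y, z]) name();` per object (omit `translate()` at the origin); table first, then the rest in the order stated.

table();
translate([395, 170, 747]) open_box();
translate([406, 192, 845]) open_box_2();
translate([410, 203, 1055]) open_box_3();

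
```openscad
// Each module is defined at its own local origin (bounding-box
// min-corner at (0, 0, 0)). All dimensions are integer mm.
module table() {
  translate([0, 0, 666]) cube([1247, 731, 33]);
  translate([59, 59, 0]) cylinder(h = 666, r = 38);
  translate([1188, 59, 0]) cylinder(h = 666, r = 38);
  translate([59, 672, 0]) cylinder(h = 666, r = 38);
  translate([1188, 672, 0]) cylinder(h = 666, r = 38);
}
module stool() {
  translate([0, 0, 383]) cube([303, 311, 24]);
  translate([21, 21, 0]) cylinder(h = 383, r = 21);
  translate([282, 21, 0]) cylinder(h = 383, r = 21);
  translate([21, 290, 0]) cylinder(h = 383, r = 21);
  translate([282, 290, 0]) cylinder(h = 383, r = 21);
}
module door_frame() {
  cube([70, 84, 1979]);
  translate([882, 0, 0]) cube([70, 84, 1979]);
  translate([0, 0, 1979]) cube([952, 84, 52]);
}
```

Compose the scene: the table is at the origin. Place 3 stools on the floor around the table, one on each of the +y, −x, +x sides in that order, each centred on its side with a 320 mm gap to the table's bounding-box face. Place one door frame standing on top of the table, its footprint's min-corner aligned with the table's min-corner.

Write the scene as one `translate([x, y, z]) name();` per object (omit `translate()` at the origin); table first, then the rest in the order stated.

table();
translate([472, 1051, 0]) stool();
translate([-623, 210, 0]) stool();
translate([1567, 210, 0]) stool();
translate([0, 0, 699]) door_frame();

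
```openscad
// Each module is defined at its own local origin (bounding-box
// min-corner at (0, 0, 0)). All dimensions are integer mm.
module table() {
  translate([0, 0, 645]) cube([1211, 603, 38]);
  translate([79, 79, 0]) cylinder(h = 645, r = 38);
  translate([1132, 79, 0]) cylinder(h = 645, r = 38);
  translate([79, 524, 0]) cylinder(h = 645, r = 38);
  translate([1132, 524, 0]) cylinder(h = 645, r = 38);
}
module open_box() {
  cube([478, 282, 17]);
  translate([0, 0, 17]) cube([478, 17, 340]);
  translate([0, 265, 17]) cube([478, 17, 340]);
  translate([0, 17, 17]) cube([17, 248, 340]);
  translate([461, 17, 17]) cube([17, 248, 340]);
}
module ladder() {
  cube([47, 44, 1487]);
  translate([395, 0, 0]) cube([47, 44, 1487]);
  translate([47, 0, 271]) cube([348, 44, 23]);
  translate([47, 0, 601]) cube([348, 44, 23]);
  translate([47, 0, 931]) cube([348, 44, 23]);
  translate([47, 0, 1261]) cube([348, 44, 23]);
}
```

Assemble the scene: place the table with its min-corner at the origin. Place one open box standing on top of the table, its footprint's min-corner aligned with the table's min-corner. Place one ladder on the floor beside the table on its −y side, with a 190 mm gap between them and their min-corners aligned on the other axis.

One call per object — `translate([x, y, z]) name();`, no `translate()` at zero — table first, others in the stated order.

table();
translate([0, 0, 683]) open_box();
translate([0, -234, 0]) ladder();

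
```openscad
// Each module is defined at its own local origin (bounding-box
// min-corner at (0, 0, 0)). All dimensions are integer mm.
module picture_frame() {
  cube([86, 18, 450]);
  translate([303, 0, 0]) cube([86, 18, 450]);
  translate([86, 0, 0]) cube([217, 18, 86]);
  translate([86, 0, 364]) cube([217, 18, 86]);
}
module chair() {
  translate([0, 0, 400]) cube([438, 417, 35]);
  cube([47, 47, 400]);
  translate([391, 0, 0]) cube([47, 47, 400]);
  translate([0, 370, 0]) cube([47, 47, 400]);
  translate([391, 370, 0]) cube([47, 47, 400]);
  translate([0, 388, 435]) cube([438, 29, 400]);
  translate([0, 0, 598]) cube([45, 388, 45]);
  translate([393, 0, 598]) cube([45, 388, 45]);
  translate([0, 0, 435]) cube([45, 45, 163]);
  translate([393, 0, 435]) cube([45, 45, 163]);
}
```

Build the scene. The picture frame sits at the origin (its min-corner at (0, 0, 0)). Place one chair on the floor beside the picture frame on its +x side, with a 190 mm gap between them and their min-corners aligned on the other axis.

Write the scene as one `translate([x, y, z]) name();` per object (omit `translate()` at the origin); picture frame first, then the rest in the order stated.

picture_frame();
translate([579, 0, 0]) chair();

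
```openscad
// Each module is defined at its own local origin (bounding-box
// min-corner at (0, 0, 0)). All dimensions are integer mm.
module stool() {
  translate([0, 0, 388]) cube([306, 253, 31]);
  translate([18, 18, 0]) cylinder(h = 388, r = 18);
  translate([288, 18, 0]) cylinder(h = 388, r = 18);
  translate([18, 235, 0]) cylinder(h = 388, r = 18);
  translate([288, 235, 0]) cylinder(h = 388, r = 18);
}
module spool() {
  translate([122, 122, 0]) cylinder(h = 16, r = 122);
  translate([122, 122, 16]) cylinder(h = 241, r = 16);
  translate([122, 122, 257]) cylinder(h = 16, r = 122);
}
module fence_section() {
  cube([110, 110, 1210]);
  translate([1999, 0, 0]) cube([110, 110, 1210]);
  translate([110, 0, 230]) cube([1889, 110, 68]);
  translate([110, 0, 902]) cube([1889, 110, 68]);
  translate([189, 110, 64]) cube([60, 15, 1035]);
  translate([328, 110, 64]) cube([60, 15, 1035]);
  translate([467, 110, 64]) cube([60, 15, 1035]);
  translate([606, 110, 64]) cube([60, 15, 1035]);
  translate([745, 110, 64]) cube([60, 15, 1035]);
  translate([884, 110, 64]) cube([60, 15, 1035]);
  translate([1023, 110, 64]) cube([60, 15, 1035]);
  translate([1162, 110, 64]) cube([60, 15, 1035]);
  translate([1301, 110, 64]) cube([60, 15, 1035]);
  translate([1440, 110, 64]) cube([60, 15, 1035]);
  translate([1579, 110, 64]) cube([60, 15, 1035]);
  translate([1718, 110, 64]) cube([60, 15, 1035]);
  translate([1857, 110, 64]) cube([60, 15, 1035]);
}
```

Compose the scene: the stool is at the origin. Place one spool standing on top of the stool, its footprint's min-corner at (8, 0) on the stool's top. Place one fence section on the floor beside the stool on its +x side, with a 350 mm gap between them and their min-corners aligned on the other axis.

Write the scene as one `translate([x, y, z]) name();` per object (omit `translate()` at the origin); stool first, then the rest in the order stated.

stool();
translate([8, 0, 419]) spool();
translate([656, 0, 0]) fence_section();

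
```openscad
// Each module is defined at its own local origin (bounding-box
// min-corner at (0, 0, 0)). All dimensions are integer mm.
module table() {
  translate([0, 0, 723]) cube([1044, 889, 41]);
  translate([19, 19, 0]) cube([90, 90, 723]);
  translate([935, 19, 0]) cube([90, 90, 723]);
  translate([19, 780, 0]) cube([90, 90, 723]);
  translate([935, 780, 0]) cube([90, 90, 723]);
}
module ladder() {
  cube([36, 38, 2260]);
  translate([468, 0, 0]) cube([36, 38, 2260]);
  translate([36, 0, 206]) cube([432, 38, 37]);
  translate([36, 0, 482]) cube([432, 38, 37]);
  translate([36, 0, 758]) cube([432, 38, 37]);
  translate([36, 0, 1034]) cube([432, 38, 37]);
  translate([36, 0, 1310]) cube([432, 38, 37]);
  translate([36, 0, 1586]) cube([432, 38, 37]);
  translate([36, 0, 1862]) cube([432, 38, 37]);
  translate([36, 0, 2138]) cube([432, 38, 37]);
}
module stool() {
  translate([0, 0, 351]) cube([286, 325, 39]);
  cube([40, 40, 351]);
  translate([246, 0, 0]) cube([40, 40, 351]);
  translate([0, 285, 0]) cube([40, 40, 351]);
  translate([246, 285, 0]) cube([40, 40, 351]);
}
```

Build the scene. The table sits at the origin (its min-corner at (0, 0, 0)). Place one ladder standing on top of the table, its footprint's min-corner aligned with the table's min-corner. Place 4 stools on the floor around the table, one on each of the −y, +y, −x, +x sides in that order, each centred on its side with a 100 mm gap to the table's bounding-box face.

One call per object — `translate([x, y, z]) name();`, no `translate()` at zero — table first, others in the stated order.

table();
translate([0, 0, 764]) ladder();
translate([379, -425, 0]) stool();
translate([379, 989, 0]) stool();
translate([-386, 282, 0]) stool();
translate([1144, 282, 0]) stool();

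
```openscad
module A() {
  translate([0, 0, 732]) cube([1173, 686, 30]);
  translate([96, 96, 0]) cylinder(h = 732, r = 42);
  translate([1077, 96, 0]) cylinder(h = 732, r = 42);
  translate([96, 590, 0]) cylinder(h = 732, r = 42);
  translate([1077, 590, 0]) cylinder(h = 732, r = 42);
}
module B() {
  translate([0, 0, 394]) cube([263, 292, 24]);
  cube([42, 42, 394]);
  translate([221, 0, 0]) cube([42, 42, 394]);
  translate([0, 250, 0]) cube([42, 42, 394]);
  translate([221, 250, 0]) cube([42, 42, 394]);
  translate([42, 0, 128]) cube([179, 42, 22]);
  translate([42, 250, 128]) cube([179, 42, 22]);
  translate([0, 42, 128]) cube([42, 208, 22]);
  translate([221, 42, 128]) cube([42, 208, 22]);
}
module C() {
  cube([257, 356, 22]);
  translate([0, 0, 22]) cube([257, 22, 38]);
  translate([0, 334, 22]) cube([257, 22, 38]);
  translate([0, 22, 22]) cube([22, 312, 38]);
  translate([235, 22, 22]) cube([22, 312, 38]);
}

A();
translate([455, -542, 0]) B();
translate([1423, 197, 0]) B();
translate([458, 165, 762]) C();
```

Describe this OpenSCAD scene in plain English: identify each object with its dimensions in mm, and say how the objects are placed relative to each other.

A is a rectangular dining table. The top is 1173×686×30 mm with its upper surface at z = 762 mm. It stands on four round legs of 84 mm diameter, each leg's bounding box inset 54 mm from the nearest pair of top edges, running from the floor to the underside of the top.

B is a simple wooden stool: a rectangular seat 263 mm (x) by 292 mm (y), 24 mm thick, top face at z = 418 mm, on four square legs, each 42×42 mm in cross-section. The legs rest on z = 0, each flush with a corner of the seat. Four stretchers, 42 mm wide and 22 mm tall, connect adjacent legs with their undersides at z = 128 mm, each running between the inner faces of the legs it joins and aligned with the legs' outer faces on the other axis.

C is an open-topped rectangular box: outside dimensions 257×356×60 mm, with a uniform wall and base thickness of 22 mm. The base is a full 257×356 slab on the floor; four walls sit on top of the base. The front and back walls (the −y and +y sides) span the full width; the two side walls fit between them.

Two stools sit around the table at the −y, +x sides. The open box is on top of the table, centred.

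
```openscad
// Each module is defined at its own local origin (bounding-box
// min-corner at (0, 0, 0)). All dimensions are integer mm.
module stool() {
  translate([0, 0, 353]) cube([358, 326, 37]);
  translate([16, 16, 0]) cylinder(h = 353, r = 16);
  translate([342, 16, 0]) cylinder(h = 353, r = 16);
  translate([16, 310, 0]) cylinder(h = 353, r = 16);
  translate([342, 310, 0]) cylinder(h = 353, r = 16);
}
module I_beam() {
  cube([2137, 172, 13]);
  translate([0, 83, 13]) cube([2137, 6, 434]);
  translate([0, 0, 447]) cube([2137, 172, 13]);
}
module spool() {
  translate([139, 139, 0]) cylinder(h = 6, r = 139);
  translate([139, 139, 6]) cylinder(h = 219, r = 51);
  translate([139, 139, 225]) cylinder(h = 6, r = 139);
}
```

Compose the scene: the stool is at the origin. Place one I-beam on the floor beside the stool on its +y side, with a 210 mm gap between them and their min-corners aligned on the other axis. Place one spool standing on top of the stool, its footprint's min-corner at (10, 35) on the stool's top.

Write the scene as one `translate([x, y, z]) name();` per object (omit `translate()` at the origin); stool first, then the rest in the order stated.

stool();
translate([0, 536, 0]) I_beam();
translate([10, 35, 390]) spool();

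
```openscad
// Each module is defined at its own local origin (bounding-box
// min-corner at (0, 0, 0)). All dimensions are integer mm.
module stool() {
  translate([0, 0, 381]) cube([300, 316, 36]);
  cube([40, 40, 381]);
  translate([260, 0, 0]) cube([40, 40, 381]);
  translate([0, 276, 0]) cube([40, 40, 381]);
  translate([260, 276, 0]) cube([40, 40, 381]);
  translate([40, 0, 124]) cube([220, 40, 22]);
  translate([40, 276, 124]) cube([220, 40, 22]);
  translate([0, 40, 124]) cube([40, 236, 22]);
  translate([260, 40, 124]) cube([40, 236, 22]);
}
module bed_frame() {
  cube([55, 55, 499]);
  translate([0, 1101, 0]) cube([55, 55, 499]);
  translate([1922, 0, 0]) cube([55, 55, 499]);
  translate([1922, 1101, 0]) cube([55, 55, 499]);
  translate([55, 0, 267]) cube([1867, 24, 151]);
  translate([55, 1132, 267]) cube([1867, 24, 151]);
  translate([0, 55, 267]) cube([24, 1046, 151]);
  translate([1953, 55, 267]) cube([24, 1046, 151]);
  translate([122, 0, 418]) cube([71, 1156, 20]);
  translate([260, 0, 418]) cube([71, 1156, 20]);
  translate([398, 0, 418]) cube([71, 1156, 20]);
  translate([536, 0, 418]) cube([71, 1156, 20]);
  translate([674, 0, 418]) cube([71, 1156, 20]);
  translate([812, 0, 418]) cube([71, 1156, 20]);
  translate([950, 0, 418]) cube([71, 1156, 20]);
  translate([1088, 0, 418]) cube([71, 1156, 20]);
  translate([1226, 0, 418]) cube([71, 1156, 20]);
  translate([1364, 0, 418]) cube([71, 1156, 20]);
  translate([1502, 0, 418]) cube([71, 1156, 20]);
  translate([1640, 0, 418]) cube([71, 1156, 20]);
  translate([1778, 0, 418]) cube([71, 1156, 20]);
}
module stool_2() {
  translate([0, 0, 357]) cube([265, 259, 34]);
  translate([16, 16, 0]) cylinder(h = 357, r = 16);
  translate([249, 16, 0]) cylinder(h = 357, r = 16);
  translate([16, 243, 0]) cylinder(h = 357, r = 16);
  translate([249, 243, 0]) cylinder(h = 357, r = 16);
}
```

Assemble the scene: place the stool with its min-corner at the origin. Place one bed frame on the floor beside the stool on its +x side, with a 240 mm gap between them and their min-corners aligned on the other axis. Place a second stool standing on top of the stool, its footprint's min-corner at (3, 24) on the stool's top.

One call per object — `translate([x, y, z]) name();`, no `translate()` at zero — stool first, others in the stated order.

stool();
translate([540, 0, 0]) bed_frame();
translate([3, 24, 417]) stool_2();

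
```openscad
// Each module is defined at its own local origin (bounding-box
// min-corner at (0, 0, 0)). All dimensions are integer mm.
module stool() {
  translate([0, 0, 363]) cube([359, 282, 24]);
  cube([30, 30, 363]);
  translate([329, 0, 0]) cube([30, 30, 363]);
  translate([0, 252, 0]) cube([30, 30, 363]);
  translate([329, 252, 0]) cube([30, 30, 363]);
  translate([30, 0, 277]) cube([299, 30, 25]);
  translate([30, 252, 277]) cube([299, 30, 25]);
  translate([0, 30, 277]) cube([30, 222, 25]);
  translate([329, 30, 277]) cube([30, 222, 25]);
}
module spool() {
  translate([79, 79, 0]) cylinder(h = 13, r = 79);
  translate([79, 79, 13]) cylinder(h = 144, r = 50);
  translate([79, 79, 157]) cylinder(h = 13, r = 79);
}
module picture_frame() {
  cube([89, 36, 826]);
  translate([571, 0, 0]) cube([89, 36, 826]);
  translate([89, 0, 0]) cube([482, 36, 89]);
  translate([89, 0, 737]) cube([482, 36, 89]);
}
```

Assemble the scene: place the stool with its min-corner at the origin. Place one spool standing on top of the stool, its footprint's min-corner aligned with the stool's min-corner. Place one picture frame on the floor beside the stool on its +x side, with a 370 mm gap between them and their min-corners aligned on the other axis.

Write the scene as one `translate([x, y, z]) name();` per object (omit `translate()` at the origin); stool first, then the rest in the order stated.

stool();
translate([0, 0, 387]) spool();
translate([729, 0, 0]) picture_frame();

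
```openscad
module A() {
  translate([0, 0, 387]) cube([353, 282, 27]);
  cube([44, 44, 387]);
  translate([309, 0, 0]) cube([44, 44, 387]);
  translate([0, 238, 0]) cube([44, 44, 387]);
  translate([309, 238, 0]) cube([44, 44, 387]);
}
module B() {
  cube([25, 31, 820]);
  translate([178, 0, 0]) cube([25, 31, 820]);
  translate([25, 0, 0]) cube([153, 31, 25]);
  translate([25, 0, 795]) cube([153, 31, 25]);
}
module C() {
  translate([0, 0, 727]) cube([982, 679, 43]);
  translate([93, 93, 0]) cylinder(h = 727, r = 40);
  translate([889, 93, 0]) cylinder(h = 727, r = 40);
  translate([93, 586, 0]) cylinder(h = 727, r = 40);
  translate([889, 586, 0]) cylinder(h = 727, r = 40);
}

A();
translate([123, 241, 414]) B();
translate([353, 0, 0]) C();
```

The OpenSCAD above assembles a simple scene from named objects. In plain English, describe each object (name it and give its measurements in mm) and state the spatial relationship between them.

A is a simple wooden stool: a rectangular seat 353 mm (x) by 282 mm (y), 27 mm thick, top face at z = 414 mm, on four square legs, each 44×44 mm in cross-section. The legs rest on z = 0, each flush with a corner of the seat.

B is a rectangular picture frame lying in the x–z plane (depth along y). The opening is 153 mm wide (x) by 770 mm tall (z), surrounded by a border 25 mm wide on all four sides. The frame is 31 mm deep and is made of two full-height vertical stiles with two horizontal rails fitted between them.

C is a table with a 982×679 mm rectangular top, 43 mm thick, top surface at z = 770 mm, supported by four round legs of 80 mm diameter, each leg's bounding box inset 53 mm from the nearest pair of top edges, running from the floor.

The picture frame is on top of the stool. The table is against the stool's +x side, with their −y faces flush.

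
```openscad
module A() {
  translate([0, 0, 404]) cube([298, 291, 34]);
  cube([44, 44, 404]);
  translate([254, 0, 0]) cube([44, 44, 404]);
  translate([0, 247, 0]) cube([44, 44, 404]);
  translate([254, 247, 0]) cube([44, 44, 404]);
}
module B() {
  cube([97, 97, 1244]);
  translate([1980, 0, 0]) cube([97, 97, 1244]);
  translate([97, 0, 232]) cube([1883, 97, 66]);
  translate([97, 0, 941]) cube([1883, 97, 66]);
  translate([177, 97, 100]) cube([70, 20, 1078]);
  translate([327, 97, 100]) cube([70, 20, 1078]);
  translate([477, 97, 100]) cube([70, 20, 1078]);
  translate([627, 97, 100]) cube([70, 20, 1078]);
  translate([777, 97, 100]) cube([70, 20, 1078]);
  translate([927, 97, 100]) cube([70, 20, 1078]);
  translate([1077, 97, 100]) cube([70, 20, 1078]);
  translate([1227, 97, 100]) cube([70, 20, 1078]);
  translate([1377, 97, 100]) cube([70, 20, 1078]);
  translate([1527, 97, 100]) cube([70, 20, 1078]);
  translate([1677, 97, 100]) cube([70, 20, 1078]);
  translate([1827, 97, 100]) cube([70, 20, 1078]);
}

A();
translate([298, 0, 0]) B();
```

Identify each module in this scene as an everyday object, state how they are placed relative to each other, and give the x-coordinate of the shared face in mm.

A is a stool. B is a fence section. The fence section is against the stool's +x side, with their −y faces flush. The x-coordinate of the shared face is 298 mm.

The stool's +x face and the fence section's −x face are both at x = 298 mm.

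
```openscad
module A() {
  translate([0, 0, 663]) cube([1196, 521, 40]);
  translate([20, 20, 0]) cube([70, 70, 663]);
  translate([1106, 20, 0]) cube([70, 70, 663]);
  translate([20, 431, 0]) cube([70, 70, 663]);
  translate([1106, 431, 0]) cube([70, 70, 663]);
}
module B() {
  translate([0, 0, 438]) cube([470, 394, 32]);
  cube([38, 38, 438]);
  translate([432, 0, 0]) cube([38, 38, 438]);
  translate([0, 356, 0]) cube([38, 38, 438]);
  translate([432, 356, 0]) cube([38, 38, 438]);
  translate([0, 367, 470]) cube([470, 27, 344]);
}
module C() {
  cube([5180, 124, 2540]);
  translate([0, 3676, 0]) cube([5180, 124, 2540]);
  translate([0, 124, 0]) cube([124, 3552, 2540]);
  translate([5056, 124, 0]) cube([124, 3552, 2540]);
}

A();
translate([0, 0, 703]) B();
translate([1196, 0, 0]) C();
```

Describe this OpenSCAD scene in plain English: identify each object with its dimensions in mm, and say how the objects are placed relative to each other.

A is a table: top 1196 mm (x) × 521 mm (y), 40 mm thick, upper face at z = 703 mm, on four 70×70 mm square legs, each inset 20 mm from the nearest pair of top edges, running from z = 0 to the bottom of the top.

B is a chair: 470×394 mm seat, 32 mm thick, top at z = 470 mm, on four 38 mm square corner legs flush with the seat edges. A 27 mm thick backrest slab spans the full seat width, extending 344 mm above the seat top, its back face flush with the seat's +y edge.

C is a box-shaped house frame (walls only): outside footprint 5180×3800 mm, wall height 2540 mm, wall thickness 124 mm. The two y-facing walls run the full x-width; the two x-facing walls fit between the inner faces of the y-facing walls.

The chair is on top of the table. The house frame is against the table's +x side, with their −y faces flush.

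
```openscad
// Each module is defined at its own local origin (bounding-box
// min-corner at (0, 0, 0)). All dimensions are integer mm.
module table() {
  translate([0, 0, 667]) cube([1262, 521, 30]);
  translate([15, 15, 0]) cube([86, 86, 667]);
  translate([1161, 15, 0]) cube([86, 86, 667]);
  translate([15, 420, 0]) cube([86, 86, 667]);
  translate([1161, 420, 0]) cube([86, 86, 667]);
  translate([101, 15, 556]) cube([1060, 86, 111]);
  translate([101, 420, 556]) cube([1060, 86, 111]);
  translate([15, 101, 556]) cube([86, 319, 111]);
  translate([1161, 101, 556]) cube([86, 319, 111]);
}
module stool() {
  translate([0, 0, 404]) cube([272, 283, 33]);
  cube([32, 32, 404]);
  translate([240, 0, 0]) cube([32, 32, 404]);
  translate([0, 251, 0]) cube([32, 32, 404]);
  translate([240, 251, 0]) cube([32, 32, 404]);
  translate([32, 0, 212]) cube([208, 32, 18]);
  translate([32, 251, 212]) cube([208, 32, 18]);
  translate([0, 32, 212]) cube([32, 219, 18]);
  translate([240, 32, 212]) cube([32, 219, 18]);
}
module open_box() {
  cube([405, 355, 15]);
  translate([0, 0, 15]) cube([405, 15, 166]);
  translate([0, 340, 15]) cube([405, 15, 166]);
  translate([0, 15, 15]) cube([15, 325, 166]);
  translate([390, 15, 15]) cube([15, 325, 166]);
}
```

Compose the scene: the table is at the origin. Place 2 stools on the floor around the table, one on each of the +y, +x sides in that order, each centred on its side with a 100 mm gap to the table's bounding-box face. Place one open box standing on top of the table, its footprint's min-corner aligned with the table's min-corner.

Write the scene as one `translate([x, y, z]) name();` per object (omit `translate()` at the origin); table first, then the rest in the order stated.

table();
translate([495, 621, 0]) stool();
translate([1362, 119, 0]) stool();
translate([0, 0, 697]) open_box();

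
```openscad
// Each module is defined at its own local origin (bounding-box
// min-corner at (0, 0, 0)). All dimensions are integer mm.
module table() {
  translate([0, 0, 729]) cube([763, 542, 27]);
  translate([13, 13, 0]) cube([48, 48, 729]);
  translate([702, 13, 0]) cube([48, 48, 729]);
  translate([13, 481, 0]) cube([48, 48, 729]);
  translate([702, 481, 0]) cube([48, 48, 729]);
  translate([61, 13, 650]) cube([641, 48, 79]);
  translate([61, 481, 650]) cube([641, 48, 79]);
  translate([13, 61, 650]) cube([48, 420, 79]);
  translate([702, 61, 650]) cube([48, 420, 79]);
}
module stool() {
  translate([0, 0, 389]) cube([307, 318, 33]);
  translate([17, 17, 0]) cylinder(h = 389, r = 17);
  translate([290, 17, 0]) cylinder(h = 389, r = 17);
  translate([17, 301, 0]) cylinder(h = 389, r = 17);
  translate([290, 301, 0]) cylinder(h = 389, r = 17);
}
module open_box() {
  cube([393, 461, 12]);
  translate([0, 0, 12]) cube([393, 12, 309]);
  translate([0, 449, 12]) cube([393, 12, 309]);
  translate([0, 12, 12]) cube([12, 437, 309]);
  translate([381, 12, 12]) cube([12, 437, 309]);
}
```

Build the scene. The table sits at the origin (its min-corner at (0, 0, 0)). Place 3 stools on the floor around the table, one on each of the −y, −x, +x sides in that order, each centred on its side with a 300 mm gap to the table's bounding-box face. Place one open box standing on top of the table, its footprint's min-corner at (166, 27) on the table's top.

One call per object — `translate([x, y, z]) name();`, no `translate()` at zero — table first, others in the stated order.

table();
translate([228, -618, 0]) stool();
translate([-607, 112, 0]) stool();
translate([1063, 112, 0]) stool();
translate([166, 27, 756]) open_box();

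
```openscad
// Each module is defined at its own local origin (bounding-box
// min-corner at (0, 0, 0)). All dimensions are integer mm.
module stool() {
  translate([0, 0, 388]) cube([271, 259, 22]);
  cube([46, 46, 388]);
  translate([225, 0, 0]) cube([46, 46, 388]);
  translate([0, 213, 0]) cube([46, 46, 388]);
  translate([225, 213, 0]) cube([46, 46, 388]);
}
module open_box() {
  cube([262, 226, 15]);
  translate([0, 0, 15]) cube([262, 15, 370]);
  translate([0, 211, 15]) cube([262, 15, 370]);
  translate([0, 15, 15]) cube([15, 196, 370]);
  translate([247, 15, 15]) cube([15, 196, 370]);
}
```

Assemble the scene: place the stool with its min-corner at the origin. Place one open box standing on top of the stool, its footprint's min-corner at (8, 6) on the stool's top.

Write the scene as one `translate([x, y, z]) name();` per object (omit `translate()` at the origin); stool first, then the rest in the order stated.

stool();
translate([8, 6, 410]) open_box();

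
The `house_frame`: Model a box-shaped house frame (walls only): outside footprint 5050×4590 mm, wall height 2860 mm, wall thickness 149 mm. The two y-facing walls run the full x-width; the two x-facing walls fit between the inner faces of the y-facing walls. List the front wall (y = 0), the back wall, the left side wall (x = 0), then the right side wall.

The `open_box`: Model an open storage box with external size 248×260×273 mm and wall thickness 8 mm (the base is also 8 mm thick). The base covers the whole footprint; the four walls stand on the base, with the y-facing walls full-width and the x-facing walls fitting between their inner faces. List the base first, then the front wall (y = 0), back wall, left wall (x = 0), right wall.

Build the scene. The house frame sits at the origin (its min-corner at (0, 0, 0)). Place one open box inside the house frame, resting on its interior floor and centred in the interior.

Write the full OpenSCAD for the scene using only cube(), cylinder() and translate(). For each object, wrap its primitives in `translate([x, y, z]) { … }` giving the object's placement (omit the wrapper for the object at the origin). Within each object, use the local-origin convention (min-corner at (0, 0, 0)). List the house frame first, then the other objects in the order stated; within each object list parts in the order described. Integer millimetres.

cube([5050, 149, 2860]);
translate([0, 4441, 0]) cube([5050, 149, 2860]);
translate([0, 149, 0]) cube([149, 4292, 2860]);
translate([4901, 149, 0]) cube([149, 4292, 2860]);
translate([2401, 2165, 0]) {
  cube([248, 260, 8]);
  translate([0, 0, 8]) cube([248, 8, 265]);
  translate([0, 252, 8]) cube([248, 8, 265]);
  translate([0, 8, 8]) cube([8, 244, 265]);
  translate([240, 8, 8]) cube([8, 244, 265]);
}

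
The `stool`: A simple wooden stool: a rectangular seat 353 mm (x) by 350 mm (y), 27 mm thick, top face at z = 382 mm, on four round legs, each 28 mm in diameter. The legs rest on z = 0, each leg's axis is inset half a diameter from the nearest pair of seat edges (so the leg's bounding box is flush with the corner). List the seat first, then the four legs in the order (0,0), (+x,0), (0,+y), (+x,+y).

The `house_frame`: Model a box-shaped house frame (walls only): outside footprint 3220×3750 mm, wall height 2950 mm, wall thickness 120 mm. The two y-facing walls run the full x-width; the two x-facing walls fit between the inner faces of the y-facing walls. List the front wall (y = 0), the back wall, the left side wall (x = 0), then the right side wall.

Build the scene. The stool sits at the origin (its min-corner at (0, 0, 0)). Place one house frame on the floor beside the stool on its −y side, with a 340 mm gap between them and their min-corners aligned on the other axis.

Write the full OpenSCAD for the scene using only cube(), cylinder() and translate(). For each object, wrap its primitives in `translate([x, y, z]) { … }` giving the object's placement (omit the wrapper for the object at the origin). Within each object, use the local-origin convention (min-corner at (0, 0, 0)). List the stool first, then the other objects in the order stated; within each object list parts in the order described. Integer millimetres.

translate([0, 0, 355]) cube([353, 350, 27]);
translate([14, 14, 0]) cylinder(h = 355, r = 14);
translate([339, 14, 0]) cylinder(h = 355, r = 14);
translate([14, 336, 0]) cylinder(h = 355, r = 14);
translate([339, 336, 0]) cylinder(h = 355, r = 14);
translate([0, -4090, 0]) {
  cube([3220, 120, 2950]);
  translate([0, 3630, 0]) cube([3220, 120, 2950]);
  translate([0, 120, 0]) cube([120, 3510, 2950]);
  translate([3100, 120, 0]) cube([120, 3510, 2950]);
}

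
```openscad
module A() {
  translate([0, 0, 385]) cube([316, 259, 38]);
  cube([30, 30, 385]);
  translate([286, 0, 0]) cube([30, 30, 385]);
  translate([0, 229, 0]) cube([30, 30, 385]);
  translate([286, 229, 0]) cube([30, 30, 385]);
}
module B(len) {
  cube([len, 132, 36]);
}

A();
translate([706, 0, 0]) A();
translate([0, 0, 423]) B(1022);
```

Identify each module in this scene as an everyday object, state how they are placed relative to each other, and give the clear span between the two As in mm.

A is a stool. B is a beam. A beam spans the tops of two stools. The clear span between the two stools is 390 mm.

Second stool starts at x = 706; first ends at x = 316; clear span = 706 − 316 = 390 mm.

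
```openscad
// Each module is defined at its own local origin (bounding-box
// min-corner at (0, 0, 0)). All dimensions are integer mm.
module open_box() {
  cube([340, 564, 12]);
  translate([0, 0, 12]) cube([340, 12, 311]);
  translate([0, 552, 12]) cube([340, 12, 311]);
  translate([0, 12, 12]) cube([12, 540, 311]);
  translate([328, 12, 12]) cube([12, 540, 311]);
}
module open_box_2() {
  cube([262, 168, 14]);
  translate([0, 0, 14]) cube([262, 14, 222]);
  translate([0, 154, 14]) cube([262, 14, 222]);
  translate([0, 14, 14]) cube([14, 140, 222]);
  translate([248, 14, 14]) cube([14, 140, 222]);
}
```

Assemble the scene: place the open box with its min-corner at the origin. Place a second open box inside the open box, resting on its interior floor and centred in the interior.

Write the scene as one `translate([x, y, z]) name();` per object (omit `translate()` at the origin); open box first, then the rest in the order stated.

open_box();
translate([39, 198, 12]) open_box_2();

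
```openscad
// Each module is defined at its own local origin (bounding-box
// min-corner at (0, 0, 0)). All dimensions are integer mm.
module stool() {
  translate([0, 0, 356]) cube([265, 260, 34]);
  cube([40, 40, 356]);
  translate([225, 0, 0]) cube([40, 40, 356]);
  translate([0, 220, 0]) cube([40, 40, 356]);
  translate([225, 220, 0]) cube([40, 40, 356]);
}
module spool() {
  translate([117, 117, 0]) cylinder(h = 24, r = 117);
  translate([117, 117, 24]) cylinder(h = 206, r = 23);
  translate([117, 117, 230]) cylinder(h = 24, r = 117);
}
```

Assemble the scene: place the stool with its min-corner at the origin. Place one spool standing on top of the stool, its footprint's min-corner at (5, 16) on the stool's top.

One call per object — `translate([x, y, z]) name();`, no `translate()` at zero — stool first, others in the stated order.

stool();
translate([5, 16, 390]) spool();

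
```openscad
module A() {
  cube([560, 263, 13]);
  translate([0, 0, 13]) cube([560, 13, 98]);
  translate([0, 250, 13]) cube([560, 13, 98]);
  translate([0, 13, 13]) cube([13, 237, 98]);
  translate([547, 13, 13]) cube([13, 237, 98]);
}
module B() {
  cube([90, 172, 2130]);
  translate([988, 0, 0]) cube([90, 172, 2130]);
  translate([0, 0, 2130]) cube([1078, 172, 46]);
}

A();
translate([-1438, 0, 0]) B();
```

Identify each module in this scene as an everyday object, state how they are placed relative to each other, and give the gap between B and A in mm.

A is an open box. B is a door frame. The door frame is on the floor beside the open box on its −x side. The gap between the door frame and the open box is 360 mm.

The door frame's nearest face is 360 mm from the open box's −x face.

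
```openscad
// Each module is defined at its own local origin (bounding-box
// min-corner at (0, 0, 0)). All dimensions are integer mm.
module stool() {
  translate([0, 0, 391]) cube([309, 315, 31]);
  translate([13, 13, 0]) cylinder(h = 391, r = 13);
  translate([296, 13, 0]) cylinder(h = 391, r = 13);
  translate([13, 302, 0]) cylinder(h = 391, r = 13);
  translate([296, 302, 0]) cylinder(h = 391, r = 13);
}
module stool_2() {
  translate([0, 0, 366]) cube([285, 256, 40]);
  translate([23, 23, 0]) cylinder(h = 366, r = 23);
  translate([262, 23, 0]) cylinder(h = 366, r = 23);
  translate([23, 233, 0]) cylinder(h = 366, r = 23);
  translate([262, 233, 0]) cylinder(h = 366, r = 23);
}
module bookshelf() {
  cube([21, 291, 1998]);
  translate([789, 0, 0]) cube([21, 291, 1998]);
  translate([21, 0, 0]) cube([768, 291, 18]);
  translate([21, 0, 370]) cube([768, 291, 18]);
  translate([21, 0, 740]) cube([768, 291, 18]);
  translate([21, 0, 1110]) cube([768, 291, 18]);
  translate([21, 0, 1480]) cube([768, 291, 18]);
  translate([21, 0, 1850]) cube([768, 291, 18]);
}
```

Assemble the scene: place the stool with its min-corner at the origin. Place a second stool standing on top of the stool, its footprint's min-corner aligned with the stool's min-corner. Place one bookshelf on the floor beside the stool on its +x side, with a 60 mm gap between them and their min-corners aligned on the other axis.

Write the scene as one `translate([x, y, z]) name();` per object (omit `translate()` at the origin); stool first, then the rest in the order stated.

stool();
translate([0, 0, 422]) stool_2();
translate([369, 0, 0]) bookshelf();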